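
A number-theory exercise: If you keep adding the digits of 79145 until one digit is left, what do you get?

8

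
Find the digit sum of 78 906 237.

7+8+9+0+6+2+3+7 = 42

42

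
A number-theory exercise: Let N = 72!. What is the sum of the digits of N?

432

72! = 61234458376886086861524070385274672740778091784697328983823014963978384987221689274204160000000000000000
Sum of its 104 digits: 432.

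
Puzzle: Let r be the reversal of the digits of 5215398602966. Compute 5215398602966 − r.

-1476670332159

Reverse of 5215398602966 is 6692068935125.
5215398602966 − 6692068935125 = -1476670332159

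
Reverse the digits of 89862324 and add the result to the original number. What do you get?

Reverse of 89862324 is 42326898.
89862324 + 42326898 = 132189222

132189222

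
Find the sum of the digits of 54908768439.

63

5+4+9+0+8+7+6+8+4+3+9 = 63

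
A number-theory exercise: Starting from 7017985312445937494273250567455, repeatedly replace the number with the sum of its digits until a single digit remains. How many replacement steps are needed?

7017985312445937494273250567455 → 143 → 8 (2 steps)

2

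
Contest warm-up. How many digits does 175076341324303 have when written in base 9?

15

175076341324303 in base 9 is 757803566644864, which has 15 digits.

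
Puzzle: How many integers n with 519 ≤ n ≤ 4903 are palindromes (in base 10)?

The integers in [519, 4903] that are palindromes (in base 10): 525, 535, 545, 555, 565, 575, …, 4774, 4884.
87 qualify.

87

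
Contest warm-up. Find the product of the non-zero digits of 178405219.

1×7×8×4×5×2×1×9 = 20160

20160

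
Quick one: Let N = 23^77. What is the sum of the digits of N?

23^77 = 712924226912513004455728271323300657714052267955679067752437781532358642818400189341261477721474421502903
Sum of its 105 digits: 425.

425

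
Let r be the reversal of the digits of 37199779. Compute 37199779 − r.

-60599394

Reverse of 37199779 is 97799173.
37199779 − 97799173 = -60599394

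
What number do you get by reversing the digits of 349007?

700943

Reversing 349007 gives 700943.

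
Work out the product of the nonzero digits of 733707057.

7×3×3×7×7×5×7 = 108045

108045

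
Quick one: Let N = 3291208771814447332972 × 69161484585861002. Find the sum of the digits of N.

170

3291208771814447332972 × 69161484585861002 = 227624884740695419034587123019203557944
Sum of its 39 digits: 170.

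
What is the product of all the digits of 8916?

432

8×9×1×6 = 432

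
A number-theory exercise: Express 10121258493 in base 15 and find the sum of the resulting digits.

45

10121258493 in base 15 is 3E3861613.
Digit sum: 3+14+3+8+6+1+6+1+3 = 45.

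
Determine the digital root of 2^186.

1

The digital root of n equals n mod 9 (or 9 when 9 | n), so we need 2^186 mod 9.
2^186 ≡ 1 (mod 9), so the digital root is 1.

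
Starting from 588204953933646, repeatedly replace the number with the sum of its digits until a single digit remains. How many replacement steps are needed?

3

588204953933646 → 75 → 12 → 3 (3 steps)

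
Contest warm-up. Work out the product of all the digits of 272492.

2016

2×7×2×4×9×2 = 2016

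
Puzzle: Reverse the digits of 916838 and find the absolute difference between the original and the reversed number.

Reverse of 916838 is 838619.
|916838 − 838619| = 78219

78219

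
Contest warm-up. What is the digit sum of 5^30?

91

5^30 = 931322574615478515625
Sum of its 21 digits: 91.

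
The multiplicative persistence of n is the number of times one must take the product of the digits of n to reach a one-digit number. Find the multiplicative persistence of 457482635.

2

457482635 → 806400 → 0 (2 steps)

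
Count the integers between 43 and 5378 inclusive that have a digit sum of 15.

The integers in [43, 5378] that have a digit sum of 15: 69, 78, 87, 96, 159, 168, …, 5361, 5370.
401 qualify.

401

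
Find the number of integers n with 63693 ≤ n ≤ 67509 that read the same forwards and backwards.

38

The integers in [63693, 67509] that read the same forwards and backwards: 63736, 63836, 63936, 64046, 64146, 64246, …, 67376, 67476.
38 qualify.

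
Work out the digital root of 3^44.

The digital root of n equals n mod 9 (or 9 when 9 | n), so we need 3^44 mod 9.
3^44 ≡ 0 (mod 9), so the digital root is 9.

9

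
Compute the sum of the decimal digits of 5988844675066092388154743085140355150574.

183

5+9+8+8+8+4+4+6+7+5+0+6+6+0+9+2+3+8+8+1+5+4+7+4+3+0+8+5+1+4+0+3+5+5+1+5+0+5+7+4 = 183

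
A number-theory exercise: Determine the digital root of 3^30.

9

The digital root of n equals n mod 9 (or 9 when 9 | n), so we need 3^30 mod 9.
3^30 ≡ 0 (mod 9), so the digital root is 9.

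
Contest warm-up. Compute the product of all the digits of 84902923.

0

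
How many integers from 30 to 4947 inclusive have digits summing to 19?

303

The integers in [30, 4947] that have digits summing to 19: 199, 289, 298, 379, 388, 397, …, 4933, 4942.
303 qualify.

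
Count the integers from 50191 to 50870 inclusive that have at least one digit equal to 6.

212

The integers in [50191, 50870] that have at least one digit equal to 6: 50196, 50206, 50216, 50226, 50236, 50246, …, 50868, 50869.
212 qualify.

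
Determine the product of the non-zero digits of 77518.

7×7×5×1×8 = 1960

1960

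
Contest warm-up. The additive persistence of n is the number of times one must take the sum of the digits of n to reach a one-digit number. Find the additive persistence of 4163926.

4163926 → 31 → 4 (2 steps)

2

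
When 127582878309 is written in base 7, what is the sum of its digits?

127582878309 in base 7 is 12134423400225.
Digit sum: 1+2+1+3+4+4+2+3+4+0+0+2+2+5 = 33.

33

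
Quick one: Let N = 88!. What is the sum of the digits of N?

88! = 185482642257398439114796845645546284380220968949399346684421580986889562184028199319100141244804501828416633516851200000000000000000000
Sum of its 135 digits: 531.

531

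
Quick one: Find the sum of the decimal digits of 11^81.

359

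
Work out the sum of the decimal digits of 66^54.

450

66^54 = 180041457172934941485475817257433053747447040931495067905217152580857759550414834468349925692276736
Sum of its 99 digits: 450.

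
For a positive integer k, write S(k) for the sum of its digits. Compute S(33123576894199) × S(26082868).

S(33123576894199) = 3+3+1+2+3+5+7+6+8+9+4+1+9+9 = 70.
S(26082868) = 2+6+0+8+2+8+6+8 = 40.
70 · 40 = 2800.

2800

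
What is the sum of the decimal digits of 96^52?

450

96^52 = 11970274730991079489204769195098914856495306443388528005003112242004944517772692567763372632281465225216
Sum of its 104 digits: 450.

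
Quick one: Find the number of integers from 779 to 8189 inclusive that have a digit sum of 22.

392

The integers in [779, 8189] that have a digit sum of 22: 787, 796, 859, 868, 877, 886, …, 8176, 8185.
392 qualify.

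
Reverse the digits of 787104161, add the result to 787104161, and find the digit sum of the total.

52

Reversal of 787104161 is 161401787; 787104161 + 161401787 = 948505948.
Digit sum of 948505948: 9+4+8+5+0+5+9+4+8 = 52.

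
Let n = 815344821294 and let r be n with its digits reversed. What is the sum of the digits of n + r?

48

Reversal of 815344821294 is 492128443518; 815344821294 + 492128443518 = 1307473264812.
Digit sum of 1307473264812: 1+3+0+7+4+7+3+2+6+4+8+1+2 = 48.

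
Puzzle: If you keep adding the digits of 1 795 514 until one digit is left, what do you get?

1+7+9+5+5+1+4 = 32
3+2 = 5
(Equivalently, 1 795 514 mod 9 = 5.)

5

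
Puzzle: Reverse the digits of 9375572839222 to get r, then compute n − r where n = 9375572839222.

7146190083483

Reverse of 9375572839222 is 2229382755739.
9375572839222 − 2229382755739 = 7146190083483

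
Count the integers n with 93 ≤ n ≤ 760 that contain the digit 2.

The integers in [93, 760] that contain the digit 2: 102, 112, 120, 121, 122, 123, …, 742, 752.
210 qualify.

210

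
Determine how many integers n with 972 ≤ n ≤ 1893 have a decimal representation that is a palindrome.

12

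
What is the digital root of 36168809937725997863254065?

3

3+6+1+6+8+8+0+9+9+3+7+7+2+5+9+9+7+8+6+3+2+5+4+0+6+5 = 138
1+3+8 = 12
1+2 = 3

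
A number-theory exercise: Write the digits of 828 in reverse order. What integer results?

Reversing 828 gives 828.

828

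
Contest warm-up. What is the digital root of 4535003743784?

4+5+3+5+0+0+3+7+4+3+7+8+4 = 53
5+3 = 8

8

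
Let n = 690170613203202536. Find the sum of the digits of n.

6+9+0+1+7+0+6+1+3+2+0+3+2+0+2+5+3+6 = 56

56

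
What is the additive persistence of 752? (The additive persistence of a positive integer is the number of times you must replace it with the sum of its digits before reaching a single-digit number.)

752 → 14 → 5 (2 steps)

2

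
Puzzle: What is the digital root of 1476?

9

1+4+7+6 = 18
1+8 = 9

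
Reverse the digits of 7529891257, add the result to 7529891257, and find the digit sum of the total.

38

Reversal of 7529891257 is 7521989257; 7529891257 + 7521989257 = 15051880514.
Digit sum of 15051880514: 1+5+0+5+1+8+8+0+5+1+4 = 38.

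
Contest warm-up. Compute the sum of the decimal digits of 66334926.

39

6+6+3+3+4+9+2+6 = 39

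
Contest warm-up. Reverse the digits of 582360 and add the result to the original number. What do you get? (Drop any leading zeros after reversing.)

Reverse of 582360 is 63285.
582360 + 63285 = 645645

645645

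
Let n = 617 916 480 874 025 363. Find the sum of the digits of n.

80

6+1+7+9+1+6+4+8+0+8+7+4+0+2+5+3+6+3 = 80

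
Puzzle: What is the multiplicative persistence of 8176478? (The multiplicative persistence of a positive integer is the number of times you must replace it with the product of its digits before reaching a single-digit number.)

3

8176478 → 75264 → 1680 → 0 (3 steps)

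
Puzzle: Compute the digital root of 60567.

6

6+0+5+6+7 = 24
2+4 = 6
(Equivalently, 60567 mod 9 = 6.)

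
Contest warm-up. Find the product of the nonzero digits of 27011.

14

2×7×1×1 = 14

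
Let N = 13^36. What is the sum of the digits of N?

172

13^36 = 12646218552730347184269489080961456410641
Sum of its 41 digits: 172.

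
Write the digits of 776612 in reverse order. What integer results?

216677

Reversing 776612 gives 216677.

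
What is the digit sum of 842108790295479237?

87

8+4+2+1+0+8+7+9+0+2+9+5+4+7+9+2+3+7 = 87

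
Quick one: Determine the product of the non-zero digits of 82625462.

8×2×6×2×5×4×6×2 = 46080

46080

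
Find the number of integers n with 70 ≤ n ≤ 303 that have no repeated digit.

173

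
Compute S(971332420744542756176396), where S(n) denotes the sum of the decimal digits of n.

107

9+7+1+3+3+2+4+2+0+7+4+4+5+4+2+7+5+6+1+7+6+3+9+6 = 107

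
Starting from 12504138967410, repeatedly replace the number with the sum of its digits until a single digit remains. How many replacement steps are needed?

2

12504138967410 → 51 → 6 (2 steps)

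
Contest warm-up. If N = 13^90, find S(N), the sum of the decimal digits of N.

496

13^90 = 17984638288961211871838956989189665890197130672912829203311075745019255958028927299020895173379216649
Sum of its 101 digits: 496.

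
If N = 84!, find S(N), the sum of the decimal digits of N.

84! = 3314240134565353266999387579130131288000666286242049487118846032383059131291716864129885722968716753156177920000000000000000000
Sum of its 127 digits: 477.

477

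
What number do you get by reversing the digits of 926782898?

898287629

Reversing 926782898 gives 898287629.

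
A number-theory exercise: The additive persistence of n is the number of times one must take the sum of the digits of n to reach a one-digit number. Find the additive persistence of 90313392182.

90313392182 → 41 → 5 (2 steps)

2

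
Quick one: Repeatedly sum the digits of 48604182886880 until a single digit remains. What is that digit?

4+8+6+0+4+1+8+2+8+8+6+8+8+0 = 71
7+1 = 8

8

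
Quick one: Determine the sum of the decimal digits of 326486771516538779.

3+2+6+4+8+6+7+7+1+5+1+6+5+3+8+7+7+9 = 95

95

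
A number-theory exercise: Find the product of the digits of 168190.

0

1×6×8×1×9×0 = 0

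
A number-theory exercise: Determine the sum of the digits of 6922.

6+9+2+2 = 19

19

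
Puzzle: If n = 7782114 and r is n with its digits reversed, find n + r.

Reverse of 7782114 is 4112877.
7782114 + 4112877 = 11894991

11894991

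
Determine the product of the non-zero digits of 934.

108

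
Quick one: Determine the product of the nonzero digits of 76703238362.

7×6×7×3×2×3×8×3×6×2 = 1524096

1524096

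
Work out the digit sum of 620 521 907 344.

43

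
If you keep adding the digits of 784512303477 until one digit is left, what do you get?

6

7+8+4+5+1+2+3+0+3+4+7+7 = 51
5+1 = 6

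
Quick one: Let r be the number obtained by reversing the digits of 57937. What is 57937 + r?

131912

Reverse of 57937 is 73975.
57937 + 73975 = 131912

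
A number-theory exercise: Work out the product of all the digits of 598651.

10800

5×9×8×6×5×1 = 10800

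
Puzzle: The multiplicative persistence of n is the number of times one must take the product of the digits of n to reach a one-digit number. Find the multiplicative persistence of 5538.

5538 → 600 → 0 (2 steps)

2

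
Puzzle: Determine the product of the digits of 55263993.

5×5×2×6×3×9×9×3 = 218700

218700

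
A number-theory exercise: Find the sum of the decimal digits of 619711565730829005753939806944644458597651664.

222

6+1+9+7+1+1+5+6+5+7+3+0+8+2+9+0+0+5+7+5+3+9+3+9+8+0+6+9+4+4+6+4+4+4+5+8+5+9+7+6+5+1+6+6+4 = 222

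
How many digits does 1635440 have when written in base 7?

8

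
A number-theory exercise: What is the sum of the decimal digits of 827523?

27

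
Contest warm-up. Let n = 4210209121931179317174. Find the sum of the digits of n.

4+2+1+0+2+0+9+1+2+1+9+3+1+1+7+9+3+1+7+1+7+4 = 75

75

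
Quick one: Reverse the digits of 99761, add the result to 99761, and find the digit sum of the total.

Reversal of 99761 is 16799; 99761 + 16799 = 116560.
Digit sum of 116560: 1+1+6+5+6+0 = 19.

19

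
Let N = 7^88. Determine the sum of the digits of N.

277

7^88 = 233683216210633558353880137011125430143959282107856711392134007594290612801
Sum of its 75 digits: 277.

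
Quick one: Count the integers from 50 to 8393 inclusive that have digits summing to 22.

416

The integers in [50, 8393] that have digits summing to 22: 499, 589, 598, 679, 688, 697, …, 8383, 8392.
416 qualify.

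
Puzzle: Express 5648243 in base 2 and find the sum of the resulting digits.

5648243 in base 2 is 10101100010111101110011.
Digit sum: 1+0+1+0+1+1+0+0+0+1+0+1+1+1+1+0+1+1+1+0+0+1+1 = 14.

14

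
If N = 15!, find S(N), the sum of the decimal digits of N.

15! = 1307674368000
Sum of its 13 digits: 45.

45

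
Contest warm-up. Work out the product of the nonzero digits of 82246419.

8×2×2×4×6×4×1×9 = 27648

27648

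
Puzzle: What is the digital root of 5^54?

The digital root of n equals n mod 9 (or 9 when 9 | n), so we need 5^54 mod 9.
5^54 ≡ 1 (mod 9), so the digital root is 1.

1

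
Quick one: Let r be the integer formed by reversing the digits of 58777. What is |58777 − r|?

19008

Reverse of 58777 is 77785.
|58777 − 77785| = 19008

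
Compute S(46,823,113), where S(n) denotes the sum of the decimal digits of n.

4+6+8+2+3+1+1+3 = 28

28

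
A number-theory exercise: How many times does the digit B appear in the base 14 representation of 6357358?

3

6357358 in base 14 is BB6B70.
The digit B appears 3 times.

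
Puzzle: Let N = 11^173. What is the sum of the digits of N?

11^173 = 1448553475207409918420581713887514201854755020331684924096641098469112787371551499094467352817676596085096627860031797446545532258020986933416834163877498116046877602625633908985531
Sum of its 181 digits: 833.

833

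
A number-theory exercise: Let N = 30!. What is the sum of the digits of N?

30! = 265252859812191058636308480000000
Sum of its 33 digits: 117.

117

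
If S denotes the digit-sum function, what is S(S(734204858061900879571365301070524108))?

13

First digit sum: 139.
1+3+9 = 13.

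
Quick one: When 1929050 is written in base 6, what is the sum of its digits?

20

1929050 in base 6 is 105202442.
Digit sum: 1+0+5+2+0+2+4+4+2 = 20.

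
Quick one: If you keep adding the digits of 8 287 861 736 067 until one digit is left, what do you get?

6

8+2+8+7+8+6+1+7+3+6+0+6+7 = 69
6+9 = 15
1+5 = 6
(Equivalently, 8 287 861 736 067 mod 9 = 6.)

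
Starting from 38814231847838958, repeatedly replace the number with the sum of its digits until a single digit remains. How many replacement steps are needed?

2

38814231847838958 → 90 → 9 (2 steps)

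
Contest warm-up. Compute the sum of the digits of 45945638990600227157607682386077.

152

4+5+9+4+5+6+3+8+9+9+0+6+0+0+2+2+7+1+5+7+6+0+7+6+8+2+3+8+6+0+7+7 = 152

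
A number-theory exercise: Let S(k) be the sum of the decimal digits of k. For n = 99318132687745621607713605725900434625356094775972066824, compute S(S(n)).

11

First digit sum: 254.
2+5+4 = 11.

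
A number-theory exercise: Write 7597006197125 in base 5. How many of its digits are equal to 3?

7597006197125 in base 5 is 1443432132041302000.
The digit 3 appears 4 times.

4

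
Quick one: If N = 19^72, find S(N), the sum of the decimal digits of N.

19^72 = 117559916411211832465951672297276404659712092294244328417048016671441189422251359092181500961
Sum of its 93 digits: 379.

379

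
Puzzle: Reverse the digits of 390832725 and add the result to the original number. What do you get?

Reverse of 390832725 is 527238093.
390832725 + 527238093 = 918070818

918070818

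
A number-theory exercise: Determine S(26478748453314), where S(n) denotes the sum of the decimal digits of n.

66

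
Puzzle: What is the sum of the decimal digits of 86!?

495

86! = 24227095383672732381765523203441259715284870552429381750838764496720162249742450276789464634901319465571660595200000000000000000000
Sum of its 131 digits: 495.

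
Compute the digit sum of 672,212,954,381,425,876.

82

6+7+2+2+1+2+9+5+4+3+8+1+4+2+5+8+7+6 = 82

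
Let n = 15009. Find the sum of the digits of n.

15

1+5+0+0+9 = 15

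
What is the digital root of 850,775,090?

5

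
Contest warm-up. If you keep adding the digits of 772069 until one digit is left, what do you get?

7+7+2+0+6+9 = 31
3+1 = 4

4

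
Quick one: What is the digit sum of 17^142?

775

17^142 = 5293547759323449826222842458286504232174920030575626991851831057104084618394052008450337556282301291859815200304787606815740929492782330436530966694878756693924047909315077089
Sum of its 175 digits: 775.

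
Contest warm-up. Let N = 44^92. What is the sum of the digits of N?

44^92 = 15763267180838901383325646649871014671011847282522258690151122238458106729140139479643234693367347710718661422627937352306151120229134386082330114523136
Sum of its 152 digits: 604.

604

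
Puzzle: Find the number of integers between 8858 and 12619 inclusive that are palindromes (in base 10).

38

The integers in [8858, 12619] that are palindromes (in base 10): 8888, 8998, 9009, 9119, 9229, 9339, …, 12421, 12521.
38 qualify.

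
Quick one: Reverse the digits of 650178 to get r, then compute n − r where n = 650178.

-220878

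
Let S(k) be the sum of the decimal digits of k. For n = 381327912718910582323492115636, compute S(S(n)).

5

First digit sum: 122.
1+2+2 = 5.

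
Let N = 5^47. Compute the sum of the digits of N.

128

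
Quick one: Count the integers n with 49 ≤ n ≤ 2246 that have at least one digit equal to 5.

The integers in [49, 2246] that have at least one digit equal to 5: 50, 51, 52, 53, 54, 55, …, 2235, 2245.
580 qualify.

580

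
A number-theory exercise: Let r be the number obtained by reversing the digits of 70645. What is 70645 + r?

Reverse of 70645 is 54607.
70645 + 54607 = 125252

125252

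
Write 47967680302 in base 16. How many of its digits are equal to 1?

1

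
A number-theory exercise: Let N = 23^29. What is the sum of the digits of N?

23^29 = 3091058643093537522799545838540043339063
Sum of its 40 digits: 173.

173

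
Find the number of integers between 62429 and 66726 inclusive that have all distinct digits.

The integers in [62429, 66726] that have all distinct digits: 62430, 62431, 62435, 62437, 62438, 62439, …, 65984, 65987.
1206 qualify.

1206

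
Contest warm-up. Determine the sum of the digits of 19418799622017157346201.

95

1+9+4+1+8+7+9+9+6+2+2+0+1+7+1+5+7+3+4+6+2+0+1 = 95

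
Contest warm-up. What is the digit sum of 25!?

72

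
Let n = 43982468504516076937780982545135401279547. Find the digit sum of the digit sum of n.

First digit sum: 193.
1+9+3 = 13.

13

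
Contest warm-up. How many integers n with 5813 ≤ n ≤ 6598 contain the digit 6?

The integers in [5813, 6598] that contain the digit 6: 5816, 5826, 5836, 5846, 5856, 5860, …, 6597, 6598.
636 qualify.

636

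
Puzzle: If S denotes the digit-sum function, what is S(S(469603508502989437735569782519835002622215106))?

18

First digit sum: 198.
1+9+8 = 18.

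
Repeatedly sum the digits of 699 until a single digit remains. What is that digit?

6

6+9+9 = 24
2+4 = 6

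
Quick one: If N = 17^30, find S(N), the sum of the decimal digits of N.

172

17^30 = 8193465725814765556554001028792218849
Sum of its 37 digits: 172.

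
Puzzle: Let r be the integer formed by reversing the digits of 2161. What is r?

Reversing 2161 gives 1612.

1612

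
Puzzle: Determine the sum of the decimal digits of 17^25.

17^25 = 5770627412348402378939569991057
Sum of its 31 digits: 152.

152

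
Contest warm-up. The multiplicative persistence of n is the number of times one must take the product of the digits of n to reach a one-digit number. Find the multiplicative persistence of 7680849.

7680849 → 0 (1 step)

1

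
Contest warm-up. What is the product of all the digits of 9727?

9×7×2×7 = 882

882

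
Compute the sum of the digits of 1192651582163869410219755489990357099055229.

1+1+9+2+6+5+1+5+8+2+1+6+3+8+6+9+4+1+0+2+1+9+7+5+5+4+8+9+9+9+0+3+5+7+0+9+9+0+5+5+2+2+9 = 202

202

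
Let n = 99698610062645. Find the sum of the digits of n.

71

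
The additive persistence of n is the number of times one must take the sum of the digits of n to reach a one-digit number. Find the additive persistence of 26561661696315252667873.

26561661696315252667873 → 109 → 10 → 1 (3 steps)

3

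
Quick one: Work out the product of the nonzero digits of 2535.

2×5×3×5 = 150

150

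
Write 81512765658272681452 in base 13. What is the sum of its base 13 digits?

81512765658272681452 in base 13 is 95663C6573400892A5.
Digit sum: 9+5+6+6+3+12+6+5+7+3+4+0+0+8+9+2+10+5 = 100.

100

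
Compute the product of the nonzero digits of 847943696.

7838208

8×4×7×9×4×3×6×9×6 = 7838208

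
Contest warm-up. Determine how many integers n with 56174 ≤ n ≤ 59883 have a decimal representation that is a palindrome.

36

The integers in [56174, 59883] that have a decimal representation that is a palindrome: 56265, 56365, 56465, 56565, 56665, 56765, …, 59695, 59795.
36 qualify.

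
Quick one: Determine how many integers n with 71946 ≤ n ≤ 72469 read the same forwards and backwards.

5

The integers in [71946, 72469] that read the same forwards and backwards: 72027, 72127, 72227, 72327, 72427.
5 qualify.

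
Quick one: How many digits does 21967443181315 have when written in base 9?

21967443181315 in base 9 is 85701725817341, which has 14 digits.

14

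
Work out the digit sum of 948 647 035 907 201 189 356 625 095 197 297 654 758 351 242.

211

9+4+8+6+4+7+0+3+5+9+0+7+2+0+1+1+8+9+3+5+6+6+2+5+0+9+5+1+9+7+2+9+7+6+5+4+7+5+8+3+5+1+2+4+2 = 211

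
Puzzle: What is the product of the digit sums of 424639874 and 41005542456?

S(424639874) = 4+2+4+6+3+9+8+7+4 = 47.
S(41005542456) = 4+1+0+0+5+5+4+2+4+5+6 = 36.
47 · 36 = 1692.

1692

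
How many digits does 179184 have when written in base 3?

12

179184 in base 3 is 100002210110, which has 12 digits.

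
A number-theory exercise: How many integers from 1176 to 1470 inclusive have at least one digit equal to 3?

The integers in [1176, 1470] that have at least one digit equal to 3: 1183, 1193, 1203, 1213, 1223, 1230, …, 1453, 1463.
137 qualify.

137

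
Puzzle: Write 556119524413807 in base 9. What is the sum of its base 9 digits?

63

556119524413807 in base 9 is 2627044624483317.
Digit sum: 2+6+2+7+0+4+4+6+2+4+4+8+3+3+1+7 = 63.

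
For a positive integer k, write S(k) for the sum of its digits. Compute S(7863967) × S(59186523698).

2852

S(7863967) = 7+8+6+3+9+6+7 = 46.
S(59186523698) = 5+9+1+8+6+5+2+3+6+9+8 = 62.
46 · 62 = 2852.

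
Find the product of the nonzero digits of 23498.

2×3×4×9×8 = 1728

1728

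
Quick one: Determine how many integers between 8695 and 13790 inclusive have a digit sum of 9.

131

The integers in [8695, 13790] that have a digit sum of 9: 9000, 10008, 10017, 10026, 10035, 10044, …, 13410, 13500.
131 qualify.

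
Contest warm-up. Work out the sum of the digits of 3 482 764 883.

53

3+4+8+2+7+6+4+8+8+3 = 53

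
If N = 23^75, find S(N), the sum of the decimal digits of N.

23^75 = 1347682848605884696513664028966541886037905988574062509928993915940186470356144025219775950324148244807
Sum of its 103 digits: 494.

494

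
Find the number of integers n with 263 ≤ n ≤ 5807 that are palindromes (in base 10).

121

The integers in [263, 5807] that are palindromes (in base 10): 272, 282, 292, 303, 313, 323, …, 5665, 5775.
121 qualify.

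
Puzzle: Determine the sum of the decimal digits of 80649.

8+0+6+4+9 = 27

27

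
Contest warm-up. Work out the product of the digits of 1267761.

3528

1×2×6×7×7×6×1 = 3528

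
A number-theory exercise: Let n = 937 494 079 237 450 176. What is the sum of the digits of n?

87

9+3+7+4+9+4+0+7+9+2+3+7+4+5+0+1+7+6 = 87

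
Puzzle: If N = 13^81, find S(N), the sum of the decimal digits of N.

13^81 = 1695944113566709517484636187661516861140855543234405659039410058251625487462691115859137613
Sum of its 91 digits: 397.

397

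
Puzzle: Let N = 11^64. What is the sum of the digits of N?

11^64 = 4457915684525902395869512133369841539490161434991526715513934826241
Sum of its 67 digits: 304.

304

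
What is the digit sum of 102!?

630

102! = 961446671503512660926865558697259548455355905059659464369444714048531715130254590603314961882364451384985595980362059157503710042865532928000000000000000000000000
Sum of its 162 digits: 630.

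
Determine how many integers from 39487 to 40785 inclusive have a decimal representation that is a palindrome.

14

The integers in [39487, 40785] that have a decimal representation that is a palindrome: 39493, 39593, 39693, 39793, 39893, 39993, …, 40604, 40704.
14 qualify.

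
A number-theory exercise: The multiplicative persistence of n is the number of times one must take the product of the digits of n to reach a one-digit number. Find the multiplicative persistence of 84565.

84565 → 4800 → 0 (2 steps)

2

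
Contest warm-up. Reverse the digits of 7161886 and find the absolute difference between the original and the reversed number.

Reverse of 7161886 is 6881617.
|7161886 − 6881617| = 280269

280269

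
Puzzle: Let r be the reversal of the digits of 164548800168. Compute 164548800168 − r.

Reverse of 164548800168 is 861008845461.
164548800168 − 861008845461 = -696460045293

-696460045293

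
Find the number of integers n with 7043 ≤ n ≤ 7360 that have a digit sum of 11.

9

The integers in [7043, 7360] that have a digit sum of 11: 7103, 7112, 7121, 7130, 7202, 7211, 7220, 7301, 7310.
9 qualify.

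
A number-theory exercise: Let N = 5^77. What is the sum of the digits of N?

245

5^77 = 661744490042422139897126953655970282852649688720703125
Sum of its 54 digits: 245.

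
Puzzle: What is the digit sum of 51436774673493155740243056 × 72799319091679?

51436774673493155740243056 × 72799319091679 = 3744562172502421154341814396388607131024
Sum of its 40 digits: 147.

147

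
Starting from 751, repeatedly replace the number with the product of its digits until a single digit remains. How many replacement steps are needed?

751 → 35 → 15 → 5 (3 steps)

3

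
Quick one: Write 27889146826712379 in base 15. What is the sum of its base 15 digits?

103

27889146826712379 in base 15 is E4E40A9EB13739.
Digit sum: 14+4+14+4+0+10+9+14+11+1+3+7+3+9 = 103.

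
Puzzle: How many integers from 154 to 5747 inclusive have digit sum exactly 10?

234

The integers in [154, 5747] that have digit sum exactly 10: 154, 163, 172, 181, 190, 208, …, 5410, 5500.
234 qualify.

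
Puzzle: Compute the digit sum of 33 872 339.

38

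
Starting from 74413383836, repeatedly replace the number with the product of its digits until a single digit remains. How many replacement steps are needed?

74413383836 → 3483648 → 55296 → 2700 → 0 (4 steps)

4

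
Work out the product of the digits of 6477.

1176

6×4×7×7 = 1176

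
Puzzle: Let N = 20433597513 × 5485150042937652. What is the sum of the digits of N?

108

20433597513 × 5485150042937652 = 112081348275802649121259476
Sum of its 27 digits: 108.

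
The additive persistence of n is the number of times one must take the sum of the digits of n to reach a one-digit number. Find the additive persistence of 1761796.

3

1761796 → 37 → 10 → 1 (3 steps)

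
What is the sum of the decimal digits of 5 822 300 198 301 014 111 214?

5+8+2+2+3+0+0+1+9+8+3+0+1+0+1+4+1+1+1+2+1+4 = 57

57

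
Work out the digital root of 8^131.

The digital root of n equals n mod 9 (or 9 when 9 | n), so we need 8^131 mod 9.
8^131 ≡ 8 (mod 9), so the digital root is 8.

8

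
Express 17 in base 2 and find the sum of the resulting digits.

17 in base 2 is 10001.
Digit sum: 1+0+0+0+1 = 2.

2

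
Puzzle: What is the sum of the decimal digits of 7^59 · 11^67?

539

7^59 · 11^67 = 430620069235490029127577252490660950390275209245187362072807888522723366552559777573890819854752706776582633800691183253
Sum of its 120 digits: 539.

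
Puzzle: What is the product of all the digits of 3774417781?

921984

3×7×7×4×4×1×7×7×8×1 = 921984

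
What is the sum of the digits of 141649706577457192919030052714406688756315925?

201

1+4+1+6+4+9+7+0+6+5+7+7+4+5+7+1+9+2+9+1+9+0+3+0+0+5+2+7+1+4+4+0+6+6+8+8+7+5+6+3+1+5+9+2+5 = 201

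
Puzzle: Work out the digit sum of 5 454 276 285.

48

5+4+5+4+2+7+6+2+8+5 = 48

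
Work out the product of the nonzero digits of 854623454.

460800

8×5×4×6×2×3×4×5×4 = 460800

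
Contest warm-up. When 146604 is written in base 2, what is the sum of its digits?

9

146604 in base 2 is 100011110010101100.
Digit sum: 1+0+0+0+1+1+1+1+0+0+1+0+1+0+1+1+0+0 = 9.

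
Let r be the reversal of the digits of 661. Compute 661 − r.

Reverse of 661 is 166.
661 − 166 = 495

495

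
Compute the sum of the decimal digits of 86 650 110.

27

8+6+6+5+0+1+1+0 = 27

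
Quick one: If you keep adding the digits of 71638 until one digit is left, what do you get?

7+1+6+3+8 = 25
2+5 = 7

7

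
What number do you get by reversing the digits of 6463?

Reversing 6463 gives 3646.

3646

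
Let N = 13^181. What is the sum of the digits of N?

895

13^181 = 4204813787002005665946042493195241318023045622777934424041106583174951654933274582089299909426107030258780017184494383349082382860732943391537421918758836088984232567650772649693545139488185671424259613
Sum of its 202 digits: 895.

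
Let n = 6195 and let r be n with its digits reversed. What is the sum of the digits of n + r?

Reversal of 6195 is 5916; 6195 + 5916 = 12111.
Digit sum of 12111: 1+2+1+1+1 = 6.

6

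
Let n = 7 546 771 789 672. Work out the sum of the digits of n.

7+5+4+6+7+7+1+7+8+9+6+7+2 = 76

76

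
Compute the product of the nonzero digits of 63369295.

6×3×3×6×9×2×9×5 = 262440

262440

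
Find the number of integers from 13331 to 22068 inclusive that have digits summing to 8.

75

The integers in [13331, 22068] that have digits summing to 8: 13400, 14003, 14012, 14021, 14030, 14102, …, 22031, 22040.
75 qualify.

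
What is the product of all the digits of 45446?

1920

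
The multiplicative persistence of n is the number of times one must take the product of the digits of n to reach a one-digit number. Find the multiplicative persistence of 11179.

3

11179 → 63 → 18 → 8 (3 steps)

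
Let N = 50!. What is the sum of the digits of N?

216

50! = 30414093201713378043612608166064768844377641568960512000000000000
Sum of its 65 digits: 216.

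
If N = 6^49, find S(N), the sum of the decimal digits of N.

6^49 = 134713546244127343440523266742756048896
Sum of its 39 digits: 162.

162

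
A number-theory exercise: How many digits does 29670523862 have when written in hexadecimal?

9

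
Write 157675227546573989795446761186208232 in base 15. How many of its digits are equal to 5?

4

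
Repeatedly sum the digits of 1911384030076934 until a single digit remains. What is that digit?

5

1+9+1+1+3+8+4+0+3+0+0+7+6+9+3+4 = 59
5+9 = 14
1+4 = 5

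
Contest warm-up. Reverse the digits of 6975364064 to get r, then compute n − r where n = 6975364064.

2370728268

Reverse of 6975364064 is 4604635796.
6975364064 − 4604635796 = 2370728268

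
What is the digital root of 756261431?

7+5+6+2+6+1+4+3+1 = 35
3+5 = 8
(Equivalently, 756261431 mod 9 = 8.)

8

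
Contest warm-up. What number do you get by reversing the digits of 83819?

91838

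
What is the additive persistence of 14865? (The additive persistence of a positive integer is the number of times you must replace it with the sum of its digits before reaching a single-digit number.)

2

14865 → 24 → 6 (2 steps)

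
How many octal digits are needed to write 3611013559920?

3611013559920 in base 8 is 64430113433160, which has 14 digits.

14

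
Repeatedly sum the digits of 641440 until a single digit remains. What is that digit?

6+4+1+4+4+0 = 19
1+9 = 10
1+0 = 1

1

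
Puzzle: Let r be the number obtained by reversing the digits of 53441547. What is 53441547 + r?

Reverse of 53441547 is 74514435.
53441547 + 74514435 = 127955982

127955982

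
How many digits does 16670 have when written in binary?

15

16670 in base 2 is 100000100011110, which has 15 digits.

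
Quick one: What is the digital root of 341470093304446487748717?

3+4+1+4+7+0+0+9+3+3+0+4+4+4+6+4+8+7+7+4+8+7+1+7 = 105
1+0+5 = 6

6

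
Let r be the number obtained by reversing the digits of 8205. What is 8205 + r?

Reverse of 8205 is 5028.
8205 + 5028 = 13233

13233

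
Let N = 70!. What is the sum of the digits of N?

459

70! = 11978571669969891796072783721689098736458938142546425857555362864628009582789845319680000000000000000
Sum of its 101 digits: 459.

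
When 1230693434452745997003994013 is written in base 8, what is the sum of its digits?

101

1230693434452745997003994013 in base 8 is 775001361417161720334143631635.
Digit sum: 7+7+5+0+0+1+3+6+1+4+1+7+1+6+1+7+2+0+3+3+4+1+4+3+6+3+1+6+3+5 = 101.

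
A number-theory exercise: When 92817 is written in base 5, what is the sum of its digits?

17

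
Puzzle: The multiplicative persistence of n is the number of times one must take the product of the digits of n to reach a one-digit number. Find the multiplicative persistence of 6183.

6183 → 144 → 16 → 6 (3 steps)

3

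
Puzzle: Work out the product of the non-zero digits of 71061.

42

7×1×6×1 = 42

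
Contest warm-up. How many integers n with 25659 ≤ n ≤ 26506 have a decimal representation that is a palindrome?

The integers in [25659, 26506] that have a decimal representation that is a palindrome: 25752, 25852, 25952, 26062, 26162, 26262, 26362, 26462.
8 qualify.

8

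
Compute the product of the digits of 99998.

52488

9×9×9×9×8 = 52488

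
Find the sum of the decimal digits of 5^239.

5^239 = 113195988485333904593863991136097397258531639976739227369782686124193766482410563934244143149511976243174405491210972870698534160915915691703048651106655597686767578125
Sum of its 168 digits: 794.

794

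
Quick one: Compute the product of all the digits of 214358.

2×1×4×3×5×8 = 960

960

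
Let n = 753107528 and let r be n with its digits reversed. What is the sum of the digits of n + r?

58

Reversal of 753107528 is 825701357; 753107528 + 825701357 = 1578808885.
Digit sum of 1578808885: 1+5+7+8+8+0+8+8+8+5 = 58.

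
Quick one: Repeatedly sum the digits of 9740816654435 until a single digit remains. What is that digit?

9+7+4+0+8+1+6+6+5+4+4+3+5 = 62
6+2 = 8

8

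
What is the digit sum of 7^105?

397

7^105 = 54361846697263307560529495055267343940077014163990039113495978834700158362117849904436807
Sum of its 89 digits: 397.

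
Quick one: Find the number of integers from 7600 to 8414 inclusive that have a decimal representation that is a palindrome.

The integers in [7600, 8414] that have a decimal representation that is a palindrome: 7667, 7777, 7887, 7997, 8008, 8118, 8228, 8338.
8 qualify.

8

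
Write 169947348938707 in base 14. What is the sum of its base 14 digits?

93

169947348938707 in base 14 is 2DD76D1C131AB.
Digit sum: 2+13+13+7+6+13+1+12+1+3+1+10+11 = 93.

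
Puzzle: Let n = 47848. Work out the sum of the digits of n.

31

4+7+8+4+8 = 31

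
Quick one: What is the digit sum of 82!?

477

82! = 475364333701284174842138206989404946643813294067993328617160934076743994734899148613007131808479167119360000000000000000000
Sum of its 123 digits: 477.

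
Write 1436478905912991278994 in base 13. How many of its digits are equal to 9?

1436478905912991278994 in base 13 is CA09C6546062B8B9096.
The digit 9 appears 3 times.

3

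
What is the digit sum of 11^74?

355

11^74 = 115626851945005895824350724793934920977843826201410687257519861520453973754841
Sum of its 78 digits: 355.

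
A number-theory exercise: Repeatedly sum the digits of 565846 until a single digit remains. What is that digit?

7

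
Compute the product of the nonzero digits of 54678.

5×4×6×7×8 = 6720

6720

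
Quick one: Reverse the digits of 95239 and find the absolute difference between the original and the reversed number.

1980

Reverse of 95239 is 93259.
|95239 − 93259| = 1980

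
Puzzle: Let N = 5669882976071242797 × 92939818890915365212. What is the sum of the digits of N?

5669882976071242797 × 92939818890915365212 = 526957896928745522922803679419979377964
Sum of its 39 digits: 222.

222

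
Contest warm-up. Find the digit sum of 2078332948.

46

2+0+7+8+3+3+2+9+4+8 = 46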